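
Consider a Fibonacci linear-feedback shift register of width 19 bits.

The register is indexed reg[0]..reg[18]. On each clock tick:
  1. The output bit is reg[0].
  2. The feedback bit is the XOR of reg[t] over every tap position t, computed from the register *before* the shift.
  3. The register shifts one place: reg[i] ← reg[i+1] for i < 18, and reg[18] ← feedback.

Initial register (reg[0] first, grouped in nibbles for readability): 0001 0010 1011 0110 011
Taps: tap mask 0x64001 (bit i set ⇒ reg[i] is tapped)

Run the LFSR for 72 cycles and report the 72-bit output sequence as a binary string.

k : reg_k → out_k, fb_k
0: 0001001010110110011 → 0, fb=1
1: 0010010101101100111 → 0, fb=0
2: 0100101011011001110 → 0, fb=1
3: 1001010110110011101 → 1, fb=1
4: 0010101101100111011 → 0, fb=1
5: 0101011011001110111 → 0, fb=1
6: 1010110110011101111 → 1, fb=1
7: 0101101100111011111 → 0, fb=1
8: 1011011001110111111 → 1, fb=0
9: 0110110011101111110 → 0, fb=0
10: 1101100111011111100 → 1, fb=0
11: 1011001110111111000 → 1, fb=0
12: 0110011101111110000 → 0, fb=1
13: 1100111011111100001 → 1, fb=0
14: 1001110111111000010 → 1, fb=0
15: 0011101111110000100 → 0, fb=0
16: 0111011111100001000 → 0, fb=0
17: 1110111111000010000 → 1, fb=0
18: 1101111110000100000 → 1, fb=1
19: 1011111100001000001 → 1, fb=0
20: 0111111000010000010 → 0, fb=1
21: 1111110000100000101 → 1, fb=0
22: 1111100001000001010 → 1, fb=0
23: 1111000010000010100 → 1, fb=0
24: 1110000100000101000 → 1, fb=1
25: 1100001000001010001 → 1, fb=1
26: 1000010000010100011 → 1, fb=1
27: 0000100000101000111 → 0, fb=0
28: 0001000001010001110 → 0, fb=1
29: 0010000010100011101 → 0, fb=0
30: 0100000101000111010 → 0, fb=0
31: 1000001010001110100 → 1, fb=0
32: 0000010100011101000 → 0, fb=0
33: 0000101000111010000 → 0, fb=1
34: 0001010001110100001 → 0, fb=1
35: 0010100011101000011 → 0, fb=0
36: 0101000111010000110 → 0, fb=1
37: 1010001110100001101 → 1, fb=0
38: 0100011101000011010 → 0, fb=0
39: 1000111010000110100 → 1, fb=0
40: 0001110100001101000 → 0, fb=0
41: 0011101000011010000 → 0, fb=1
42: 0111010000110100001 → 0, fb=1
43: 1110100001101000011 → 1, fb=1
44: 1101000011010000111 → 1, fb=1
45: 1010000110100001111 → 1, fb=1
46: 0100001101000011111 → 0, fb=1
47: 1000011010000111111 → 1, fb=0
48: 0000110100001111110 → 0, fb=0
49: 0001101000011111100 → 0, fb=1
50: 0011010000111111001 → 0, fb=0
51: 0110100001111110010 → 0, fb=0
52: 1101000011111100100 → 1, fb=1
53: 1010000111111001001 → 1, fb=0
54: 0100001111110010010 → 0, fb=0
55: 1000011111100100100 → 1, fb=1
56: 0000111111001001001 → 0, fb=1
57: 0001111110010010011 → 0, fb=1
58: 0011111100100100111 → 0, fb=0
59: 0111111001001001110 → 0, fb=1
60: 1111110010010011101 → 1, fb=1
61: 1111100100100111011 → 1, fb=0
62: 1111001001001110110 → 1, fb=1
63: 1110010010011101101 → 1, fb=0
64: 1100100100111011010 → 1, fb=1
65: 1001001001110110101 → 1, fb=1
66: 0010010011101101011 → 0, fb=0
67: 0100100111011010110 → 0, fb=0
68: 1001001110110101100 → 1, fb=1
69: 0010011101101011001 → 0, fb=0
70: 0100111011010110010 → 0, fb=0
71: 1001110110101100100 → 1, fb=1

000100101011011001110111111000010000010100011101000011010000111111001001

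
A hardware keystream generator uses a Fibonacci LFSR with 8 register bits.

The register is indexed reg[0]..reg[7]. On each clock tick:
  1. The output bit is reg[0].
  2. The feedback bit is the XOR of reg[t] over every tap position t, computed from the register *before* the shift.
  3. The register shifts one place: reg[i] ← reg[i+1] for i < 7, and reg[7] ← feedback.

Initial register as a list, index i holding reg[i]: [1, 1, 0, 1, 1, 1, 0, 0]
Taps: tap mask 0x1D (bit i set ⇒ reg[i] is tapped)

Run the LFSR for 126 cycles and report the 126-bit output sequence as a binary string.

110111001000001010110110101100101100001111101101111010111010001000011011000111100111001100010110100100010100101010011101110110

tick  register→output (feedback)
  0  11011100→1 (1)
  1  10111001→1 (0)
  2  01110010→0 (0)
  3  11100100→1 (0)
  4  11001000→1 (0)
  5  10010000→1 (0)
  6  00100000→0 (1)
  7  01000001→0 (0)
  8  10000010→1 (1)
  9  00000101→0 (0)
 10  00001010→0 (1)
 11  00010101→0 (1)
 12  00101011→0 (0)
 13  01010110→0 (1)
 14  10101101→1 (1)
 15  01011011→0 (0)
 16  10110110→1 (1)
 17  01101101→0 (0)
 18  11011010→1 (1)
 19  10110101→1 (1)
 20  01101011→0 (0)
 21  11010110→1 (0)
 22  10101100→1 (1)
 23  01011001→0 (0)
 24  10110010→1 (1)
 25  01100101→0 (1)
 26  11001011→1 (0)
 27  10010110→1 (0)
 28  00101100→0 (0)
 29  01011000→0 (0)
 30  10110000→1 (1)
 31  01100001→0 (1)
 32  11000011→1 (1)
 33  10000111→1 (1)
 34  00001111→0 (1)
 35  00011111→0 (0)
 36  00111110→0 (1)
 37  01111101→0 (1)
 38  11111011→1 (0)
 39  11110110→1 (1)
 40  11101101→1 (1)
 41  11011011→1 (1)
 42  10110111→1 (1)
 43  01101111→0 (0)
 44  11011110→1 (1)
 45  10111101→1 (0)
 46  01111010→0 (1)
 47  11110101→1 (1)
 48  11101011→1 (1)
 49  11010111→1 (0)
 50  10101110→1 (1)
 51  01011101→0 (0)
 52  10111010→1 (0)
 53  01110100→0 (0)
 54  11101000→1 (1)
 55  11010001→1 (0)
 56  10100010→1 (0)
 57  01000100→0 (0)
 58  10001000→1 (0)
 59  00010000→0 (1)
 60  00100001→0 (1)
 61  01000011→0 (0)
 62  10000110→1 (1)
 63  00001101→0 (1)
 64  00011011→0 (0)
 65  00110110→0 (0)
 66  01101100→0 (0)
 67  11011000→1 (1)
 68  10110001→1 (1)
 69  01100011→0 (1)
 70  11000111→1 (1)
 71  10001111→1 (0)
 72  00011110→0 (0)
 73  00111100→0 (1)
 74  01111001→0 (1)
 75  11110011→1 (1)
 76  11100111→1 (0)
 77  11001110→1 (0)
 78  10011100→1 (1)
 79  00111001→0 (1)
 80  01110011→0 (0)
 81  11100110→1 (0)
 82  11001100→1 (0)
 83  10011000→1 (1)
 84  00110001→0 (0)
 85  01100010→0 (1)
 86  11000101→1 (1)
 87  10001011→1 (0)
 88  00010110→0 (1)
 89  00101101→0 (0)
 90  01011010→0 (0)
 91  10110100→1 (1)
 92  01101001→0 (0)
 93  11010010→1 (0)
 94  10100100→1 (0)
 95  01001000→0 (1)
 96  10010001→1 (0)
 97  00100010→0 (1)
 98  01000101→0 (0)
 99  10001010→1 (0)
100  00010100→0 (1)
101  00101001→0 (0)
102  01010010→0 (1)
103  10100101→1 (0)
104  01001010→0 (1)
105  10010101→1 (0)
106  00101010→0 (0)
107  01010100→0 (1)
108  10101001→1 (1)
109  01010011→0 (1)
110  10100111→1 (0)
111  01001110→0 (1)
112  10011101→1 (1)
113  00111011→0 (1)
114  01110111→0 (0)
115  11101110→1 (1)
116  11011101→1 (1)
117  10111011→1 (0)
118  01110110→0 (0)
119  11101100→1 (1)
120  11011001→1 (1)
121  10110011→1 (1)
122  01100111→0 (1)
123  11001111→1 (0)
124  10011110→1 (1)
125  00111101→0 (1)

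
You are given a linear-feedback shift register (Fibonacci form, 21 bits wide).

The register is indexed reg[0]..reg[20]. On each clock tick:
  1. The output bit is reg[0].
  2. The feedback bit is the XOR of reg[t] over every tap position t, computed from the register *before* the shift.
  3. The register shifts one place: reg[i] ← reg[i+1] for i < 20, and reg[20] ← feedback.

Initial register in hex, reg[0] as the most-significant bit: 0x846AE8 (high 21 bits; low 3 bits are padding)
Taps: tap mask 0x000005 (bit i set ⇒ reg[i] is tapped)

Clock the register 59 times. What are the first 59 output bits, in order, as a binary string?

10000100011010101110110010101110000010101111000010110001000

tick  register→output (feedback)
  0  100001000110101011101→1 (1)
  1  000010001101010111011→0 (0)
  2  000100011010101110110→0 (0)
  3  001000110101011101100→0 (1)
  4  010001101010111011001→0 (0)
  5  100011010101110110010→1 (1)
  6  000110101011101100101→0 (0)
  7  001101010111011001010→0 (1)
  8  011010101110110010101→0 (1)
  9  110101011101100101011→1 (1)
 10  101010111011001010111→1 (0)
 11  010101110110010101110→0 (0)
 12  101011101100101011100→1 (0)
 13  010111011001010111000→0 (0)
 14  101110110010101110000→1 (0)
 15  011101100101011100000→0 (1)
 16  111011001010111000001→1 (0)
 17  110110010101110000010→1 (1)
 18  101100101011100000101→1 (0)
 19  011001010111000001010→0 (1)
 20  110010101110000010101→1 (1)
 21  100101011100000101011→1 (1)
 22  001010111000001010111→0 (1)
 23  010101110000010101111→0 (0)
 24  101011100000101011110→1 (0)
 25  010111000001010111100→0 (0)
 26  101110000010101111000→1 (0)
 27  011100000101011110000→0 (1)
 28  111000001010111100001→1 (0)
 29  110000010101111000010→1 (1)
 30  100000101011110000101→1 (1)
 31  000001010111100001011→0 (0)
 32  000010101111000010110→0 (0)
 33  000101011110000101100→0 (0)
 34  001010111100001011000→0 (1)
 35  010101111000010110001→0 (0)
 36  101011110000101100010→1 (0)
 37  010111100001011000100→0 (0)
 38  101111000010110001000→1 (0)
 39  011110000101100010000→0 (1)
 40  111100001011000100001→1 (0)
 41  111000010110001000010→1 (0)
 42  110000101100010000100→1 (1)
 43  100001011000100001001→1 (1)
 44  000010110001000010011→0 (0)
 45  000101100010000100110→0 (0)
 46  001011000100001001100→0 (1)
 47  010110001000010011001→0 (0)
 48  101100010000100110010→1 (0)
 49  011000100001001100100→0 (1)
 50  110001000010011001001→1 (1)
 51  100010000100110010011→1 (1)
 52  000100001001100100111→0 (0)
 53  001000010011001001110→0 (1)
 54  010000100110010011101→0 (0)
 55  100001001100100111010→1 (1)
 56  000010011001001110101→0 (0)
 57  000100110010011101010→0 (0)
 58  001001100100111010100→0 (1)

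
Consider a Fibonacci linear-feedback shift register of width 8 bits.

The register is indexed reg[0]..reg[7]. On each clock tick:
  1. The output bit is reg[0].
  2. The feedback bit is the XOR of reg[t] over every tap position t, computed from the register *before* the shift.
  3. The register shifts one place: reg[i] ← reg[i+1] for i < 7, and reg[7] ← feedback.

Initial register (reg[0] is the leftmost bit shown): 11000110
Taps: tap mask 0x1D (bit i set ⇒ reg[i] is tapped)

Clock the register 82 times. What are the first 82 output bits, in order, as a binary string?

1100011010000000100011100010010111000000110010010011011100100000101011011010110010

step | reg (before) | out | fb
   0 | 11000110 | 1 | 1
   1 | 10001101 | 1 | 0
   2 | 00011010 | 0 | 0
   3 | 00110100 | 0 | 0
   4 | 01101000 | 0 | 0
   5 | 11010000 | 1 | 0
   6 | 10100000 | 1 | 0
   7 | 01000000 | 0 | 0
   8 | 10000000 | 1 | 1
   9 | 00000001 | 0 | 0
  10 | 00000010 | 0 | 0
  11 | 00000100 | 0 | 0
  12 | 00001000 | 0 | 1
  13 | 00010001 | 0 | 1
  14 | 00100011 | 0 | 1
  15 | 01000111 | 0 | 0
  16 | 10001110 | 1 | 0
  17 | 00011100 | 0 | 0
  18 | 00111000 | 0 | 1
  19 | 01110001 | 0 | 0
  20 | 11100010 | 1 | 0
  21 | 11000100 | 1 | 1
  22 | 10001001 | 1 | 0
  23 | 00010010 | 0 | 1
  24 | 00100101 | 0 | 1
  25 | 01001011 | 0 | 1
  26 | 10010111 | 1 | 0
  27 | 00101110 | 0 | 0
  28 | 01011100 | 0 | 0
  29 | 10111000 | 1 | 0
  30 | 01110000 | 0 | 0
  31 | 11100000 | 1 | 0
  32 | 11000000 | 1 | 1
  33 | 10000001 | 1 | 1
  34 | 00000011 | 0 | 0
  35 | 00000110 | 0 | 0
  36 | 00001100 | 0 | 1
  37 | 00011001 | 0 | 0
  38 | 00110010 | 0 | 0
  39 | 01100100 | 0 | 1
  40 | 11001001 | 1 | 0
  41 | 10010010 | 1 | 0
  42 | 00100100 | 0 | 1
  43 | 01001001 | 0 | 1
  44 | 10010011 | 1 | 0
  45 | 00100110 | 0 | 1
  46 | 01001101 | 0 | 1
  47 | 10011011 | 1 | 1
  48 | 00110111 | 0 | 0
  49 | 01101110 | 0 | 0
  50 | 11011100 | 1 | 1
  51 | 10111001 | 1 | 0
  52 | 01110010 | 0 | 0
  53 | 11100100 | 1 | 0
  54 | 11001000 | 1 | 0
  55 | 10010000 | 1 | 0
  56 | 00100000 | 0 | 1
  57 | 01000001 | 0 | 0
  58 | 10000010 | 1 | 1
  59 | 00000101 | 0 | 0
  60 | 00001010 | 0 | 1
  61 | 00010101 | 0 | 1
  62 | 00101011 | 0 | 0
  63 | 01010110 | 0 | 1
  64 | 10101101 | 1 | 1
  65 | 01011011 | 0 | 0
  66 | 10110110 | 1 | 1
  67 | 01101101 | 0 | 0
  68 | 11011010 | 1 | 1
  69 | 10110101 | 1 | 1
  70 | 01101011 | 0 | 0
  71 | 11010110 | 1 | 0
  72 | 10101100 | 1 | 1
  73 | 01011001 | 0 | 0
  74 | 10110010 | 1 | 1
  75 | 01100101 | 0 | 1
  76 | 11001011 | 1 | 0
  77 | 10010110 | 1 | 0
  78 | 00101100 | 0 | 0
  79 | 01011000 | 0 | 0
  80 | 10110000 | 1 | 1
  81 | 01100001 | 0 | 1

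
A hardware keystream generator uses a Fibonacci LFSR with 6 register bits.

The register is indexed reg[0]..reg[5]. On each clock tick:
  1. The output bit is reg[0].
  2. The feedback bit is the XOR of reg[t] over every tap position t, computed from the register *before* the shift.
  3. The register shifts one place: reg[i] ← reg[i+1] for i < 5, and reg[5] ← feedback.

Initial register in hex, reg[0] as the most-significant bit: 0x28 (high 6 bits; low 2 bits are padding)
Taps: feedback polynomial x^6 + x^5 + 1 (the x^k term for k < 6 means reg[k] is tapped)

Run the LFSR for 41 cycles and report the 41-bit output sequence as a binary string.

step | reg (before) | out | fb
   0 | 001010 | 0 | 0
   1 | 010100 | 0 | 0
   2 | 101000 | 1 | 1
   3 | 010001 | 0 | 1
   4 | 100011 | 1 | 0
   5 | 000110 | 0 | 0
   6 | 001100 | 0 | 0
   7 | 011000 | 0 | 0
   8 | 110000 | 1 | 1
   9 | 100001 | 1 | 0
  10 | 000010 | 0 | 0
  11 | 000100 | 0 | 0
  12 | 001000 | 0 | 0
  13 | 010000 | 0 | 0
  14 | 100000 | 1 | 1
  15 | 000001 | 0 | 1
  16 | 000011 | 0 | 1
  17 | 000111 | 0 | 1
  18 | 001111 | 0 | 1
  19 | 011111 | 0 | 1
  20 | 111111 | 1 | 0
  21 | 111110 | 1 | 1
  22 | 111101 | 1 | 0
  23 | 111010 | 1 | 1
  24 | 110101 | 1 | 0
  25 | 101010 | 1 | 1
  26 | 010101 | 0 | 1
  27 | 101011 | 1 | 0
  28 | 010110 | 0 | 0
  29 | 101100 | 1 | 1
  30 | 011001 | 0 | 1
  31 | 110011 | 1 | 0
  32 | 100110 | 1 | 1
  33 | 001101 | 0 | 1
  34 | 011011 | 0 | 1
  35 | 110111 | 1 | 0
  36 | 101110 | 1 | 1
  37 | 011101 | 0 | 1
  38 | 111011 | 1 | 0
  39 | 110110 | 1 | 1
  40 | 101101 | 1 | 0

00101000110000100000111111010101100110111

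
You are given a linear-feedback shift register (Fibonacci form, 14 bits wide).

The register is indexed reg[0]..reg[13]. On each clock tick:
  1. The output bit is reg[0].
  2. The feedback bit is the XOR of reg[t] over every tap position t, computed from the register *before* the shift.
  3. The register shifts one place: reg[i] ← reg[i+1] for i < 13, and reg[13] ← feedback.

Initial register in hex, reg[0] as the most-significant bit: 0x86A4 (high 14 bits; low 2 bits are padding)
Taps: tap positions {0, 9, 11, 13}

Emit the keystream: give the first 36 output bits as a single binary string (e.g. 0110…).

tick  register→output (feedback)
  0  10000110101001→1 (0)
  1  00001101010010→0 (1)
  2  00011010100101→0 (0)
  3  00110101001010→0 (0)
  4  01101010010100→0 (0)
  5  11010100101000→1 (1)
  6  10101001010001→1 (1)
  7  01010010100011→0 (1)
  8  10100101000111→1 (1)
  9  01001010001111→0 (0)
 10  10010100011110→1 (1)
 11  00101000111101→0 (1)
 12  01010001111011→0 (0)
 13  10100011110110→1 (1)
 14  01000111101101→0 (0)
 15  10001111011010→1 (0)
 16  00011110110100→0 (0)
 17  00111101101000→0 (0)
 18  01111011010000→0 (1)
 19  11110110100001→1 (0)
 20  11101101000010→1 (1)
 21  11011010000101→1 (1)
 22  10110100001011→1 (0)
 23  01101000010110→0 (0)
 24  11010000101100→1 (0)
 25  10100001011000→1 (0)
 26  01000010110000→0 (1)
 27  10000101100001→1 (0)
 28  00001011000010→0 (0)
 29  00010110000100→0 (1)
 30  00101100001001→0 (1)
 31  01011000010011→0 (0)
 32  10110000100110→1 (0)
 33  01100001001100→0 (1)
 34  11000010011001→1 (1)
 35  10000100110011→1 (1)

100001101010010100011110110100001011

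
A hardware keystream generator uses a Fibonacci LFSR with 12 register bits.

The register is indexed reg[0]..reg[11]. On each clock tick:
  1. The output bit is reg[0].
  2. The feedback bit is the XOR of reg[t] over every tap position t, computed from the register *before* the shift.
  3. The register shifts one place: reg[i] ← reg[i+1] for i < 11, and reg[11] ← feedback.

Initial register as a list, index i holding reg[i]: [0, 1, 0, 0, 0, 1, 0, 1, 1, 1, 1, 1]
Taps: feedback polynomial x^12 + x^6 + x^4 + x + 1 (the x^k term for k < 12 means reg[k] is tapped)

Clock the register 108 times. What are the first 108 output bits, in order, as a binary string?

010001011111111011100101010000101011010000011001101111011110011000011100110011011010111001111000101100101110

k : reg_k → out_k, fb_k
0: 010001011111 → 0, fb=1
1: 100010111111 → 1, fb=1
2: 000101111111 → 0, fb=1
3: 001011111111 → 0, fb=0
4: 010111111110 → 0, fb=1
5: 101111111101 → 1, fb=1
6: 011111111011 → 0, fb=1
7: 111111110111 → 1, fb=0
8: 111111101110 → 1, fb=0
9: 111111011100 → 1, fb=1
10: 111110111001 → 1, fb=0
11: 111101110010 → 1, fb=1
12: 111011100101 → 1, fb=0
13: 110111001010 → 1, fb=1
14: 101110010101 → 1, fb=0
15: 011100101010 → 0, fb=0
16: 111001010100 → 1, fb=0
17: 110010101000 → 1, fb=0
18: 100101010000 → 1, fb=1
19: 001010100001 → 0, fb=0
20: 010101000010 → 0, fb=1
21: 101010000101 → 1, fb=0
22: 010100001010 → 0, fb=1
23: 101000010101 → 1, fb=1
24: 010000101011 → 0, fb=0
25: 100001010110 → 1, fb=1
26: 000010101101 → 0, fb=0
27: 000101011010 → 0, fb=0
28: 001010110100 → 0, fb=0
29: 010101101000 → 0, fb=0
30: 101011010000 → 1, fb=0
31: 010110100000 → 0, fb=1
32: 101101000001 → 1, fb=1
33: 011010000011 → 0, fb=0
34: 110100000110 → 1, fb=0
35: 101000001100 → 1, fb=1
36: 010000011001 → 0, fb=1
37: 100000110011 → 1, fb=0
38: 000001100110 → 0, fb=1
39: 000011001101 → 0, fb=1
40: 000110011011 → 0, fb=1
41: 001100110111 → 0, fb=1
42: 011001101111 → 0, fb=0
43: 110011011110 → 1, fb=1
44: 100110111101 → 1, fb=1
45: 001101111011 → 0, fb=1
46: 011011110111 → 0, fb=1
47: 110111101111 → 1, fb=0
48: 101111011110 → 1, fb=0
49: 011110111100 → 0, fb=1
50: 111101111001 → 1, fb=1
51: 111011110011 → 1, fb=0
52: 110111100110 → 1, fb=0
53: 101111001100 → 1, fb=0
54: 011110011000 → 0, fb=0
55: 111100110000 → 1, fb=1
56: 111001100001 → 1, fb=1
57: 110011000011 → 1, fb=1
58: 100110000111 → 1, fb=0
59: 001100001110 → 0, fb=0
60: 011000011100 → 0, fb=1
61: 110000111001 → 1, fb=1
62: 100001110011 → 1, fb=0
63: 000011100110 → 0, fb=0
64: 000111001100 → 0, fb=1
65: 001110011001 → 0, fb=1
66: 011100110011 → 0, fb=0
67: 111001100110 → 1, fb=1
68: 110011001101 → 1, fb=1
69: 100110011011 → 1, fb=0
70: 001100110110 → 0, fb=1
71: 011001101101 → 0, fb=0
72: 110011011010 → 1, fb=1
73: 100110110101 → 1, fb=1
74: 001101101011 → 0, fb=1
75: 011011010111 → 0, fb=0
76: 110110101110 → 1, fb=0
77: 101101011100 → 1, fb=1
78: 011010111001 → 0, fb=1
79: 110101110011 → 1, fb=1
80: 101011100111 → 1, fb=1
81: 010111001111 → 0, fb=0
82: 101110011110 → 1, fb=0
83: 011100111100 → 0, fb=0
84: 111001111000 → 1, fb=1
85: 110011110001 → 1, fb=0
86: 100111100010 → 1, fb=1
87: 001111000101 → 0, fb=1
88: 011110001011 → 0, fb=0
89: 111100010110 → 1, fb=0
90: 111000101100 → 1, fb=1
91: 110001011001 → 1, fb=0
92: 100010110010 → 1, fb=1
93: 000101100101 → 0, fb=1
94: 001011001011 → 0, fb=1
95: 010110010111 → 0, fb=0
96: 101100101110 → 1, fb=0
97: 011001011100 → 0, fb=1
98: 110010111001 → 1, fb=0
99: 100101110010 → 1, fb=0
100: 001011100100 → 0, fb=0
101: 010111001000 → 0, fb=0
102: 101110010000 → 1, fb=0
103: 011100100000 → 0, fb=0
104: 111001000000 → 1, fb=0
105: 110010000000 → 1, fb=1
106: 100100000001 → 1, fb=1
107: 001000000011 → 0, fb=0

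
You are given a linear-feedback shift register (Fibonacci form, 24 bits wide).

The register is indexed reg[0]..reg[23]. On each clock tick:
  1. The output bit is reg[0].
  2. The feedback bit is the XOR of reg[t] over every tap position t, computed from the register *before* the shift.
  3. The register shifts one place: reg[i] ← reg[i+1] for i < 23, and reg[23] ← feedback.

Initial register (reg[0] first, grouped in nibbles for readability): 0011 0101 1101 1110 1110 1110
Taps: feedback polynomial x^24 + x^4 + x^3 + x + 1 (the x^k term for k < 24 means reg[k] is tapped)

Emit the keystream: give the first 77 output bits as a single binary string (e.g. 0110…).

k : reg_k → out_k, fb_k
0: 001101011101111011101110 → 0, fb=1
1: 011010111011110111011101 → 0, fb=0
2: 110101110111101110111010 → 1, fb=1
3: 101011101111011101110101 → 1, fb=0
4: 010111011110111011101010 → 0, fb=1
5: 101110111101110111010101 → 1, fb=1
6: 011101111011101110101011 → 0, fb=0
7: 111011110111011101010110 → 1, fb=1
8: 110111101110111010101101 → 1, fb=0
9: 101111011101110101011010 → 1, fb=1
10: 011110111011101010110101 → 0, fb=1
11: 111101110111010101101011 → 1, fb=1
12: 111011101110101011010111 → 1, fb=1
13: 110111011101010110101111 → 1, fb=0
14: 101110111010101101011110 → 1, fb=1
15: 011101110101011010111101 → 0, fb=0
16: 111011101010110101111010 → 1, fb=1
17: 110111010101101011110101 → 1, fb=0
18: 101110101011010111101010 → 1, fb=1
19: 011101010110101111010101 → 0, fb=0
20: 111010101101011110101010 → 1, fb=1
21: 110101011010111101010101 → 1, fb=1
22: 101010110101111010101011 → 1, fb=0
23: 010101101011110101010110 → 0, fb=0
24: 101011010111101010101100 → 1, fb=0
25: 010110101111010101011000 → 0, fb=1
26: 101101011110101010110001 → 1, fb=0
27: 011010111101010101100010 → 0, fb=0
28: 110101111010101011000100 → 1, fb=1
29: 101011110101010110001001 → 1, fb=0
30: 010111101010101100010010 → 0, fb=1
31: 101111010101011000100101 → 1, fb=1
32: 011110101010110001001011 → 0, fb=1
33: 111101010101100010010111 → 1, fb=1
34: 111010101011000100101111 → 1, fb=1
35: 110101010110001001011111 → 1, fb=1
36: 101010101100010010111111 → 1, fb=0
37: 010101011000100101111110 → 0, fb=0
38: 101010110001001011111100 → 1, fb=0
39: 010101100010010111111000 → 0, fb=0
40: 101011000100101111110000 → 1, fb=0
41: 010110001001011111100000 → 0, fb=1
42: 101100010010111111000001 → 1, fb=0
43: 011000100101111110000010 → 0, fb=1
44: 110001001011111100000101 → 1, fb=0
45: 100010010111111000001010 → 1, fb=0
46: 000100101111110000010100 → 0, fb=1
47: 001001011111100000101001 → 0, fb=0
48: 010010111111000001010010 → 0, fb=0
49: 100101111110000010100100 → 1, fb=0
50: 001011111100000101001000 → 0, fb=1
51: 010111111000001010010001 → 0, fb=1
52: 101111110000010100100011 → 1, fb=1
53: 011111100000101001000111 → 0, fb=1
54: 111111000001010010001111 → 1, fb=0
55: 111110000010100100011110 → 1, fb=0
56: 111100000101001000111100 → 1, fb=1
57: 111000001010010001111001 → 1, fb=0
58: 110000010100100011110010 → 1, fb=0
59: 100000101001000111100100 → 1, fb=1
60: 000001010010001111001001 → 0, fb=0
61: 000010100100011110010010 → 0, fb=1
62: 000101001000111100100101 → 0, fb=1
63: 001010010001111001001011 → 0, fb=1
64: 010100100011110010010111 → 0, fb=0
65: 101001000111100100101110 → 1, fb=1
66: 010010001111001001011101 → 0, fb=0
67: 100100011110010010111010 → 1, fb=0
68: 001000111100100101110100 → 0, fb=0
69: 010001111001001011101000 → 0, fb=1
70: 100011110010010111010001 → 1, fb=0
71: 000111100100101110100010 → 0, fb=0
72: 001111001001011101000100 → 0, fb=0
73: 011110010010111010001000 → 0, fb=1
74: 111100100101110100010001 → 1, fb=1
75: 111001001011101000100011 → 1, fb=0
76: 110010010111010001000110 → 1, fb=1

00110101110111101110111010101101011110101010110001001011111100000101001000111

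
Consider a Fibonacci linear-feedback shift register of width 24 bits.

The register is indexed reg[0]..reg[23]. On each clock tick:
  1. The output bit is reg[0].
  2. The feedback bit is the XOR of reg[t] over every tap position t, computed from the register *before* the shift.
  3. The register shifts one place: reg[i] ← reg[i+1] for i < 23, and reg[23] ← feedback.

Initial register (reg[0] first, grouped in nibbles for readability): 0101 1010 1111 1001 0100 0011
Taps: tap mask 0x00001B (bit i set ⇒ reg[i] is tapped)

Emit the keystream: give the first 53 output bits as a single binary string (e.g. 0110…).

k : reg_k → out_k, fb_k
0: 010110101111100101000011 → 0, fb=1
1: 101101011111001010000111 → 1, fb=0
2: 011010111110010100001110 → 0, fb=0
3: 110101111100101000011100 → 1, fb=1
4: 101011111001010000111001 → 1, fb=0
5: 010111110010100001110010 → 0, fb=1
6: 101111100101000011100101 → 1, fb=1
7: 011111001010000111001011 → 0, fb=1
8: 111110010100001110010111 → 1, fb=0
9: 111100101000011100101110 → 1, fb=1
10: 111001010000111001011101 → 1, fb=0
11: 110010100001110010111010 → 1, fb=1
12: 100101000011100101110101 → 1, fb=0
13: 001010000111001011101010 → 0, fb=1
14: 010100001110010111010101 → 0, fb=0
15: 101000011100101110101010 → 1, fb=1
16: 010000111001011101010101 → 0, fb=1
17: 100001110010111010101011 → 1, fb=1
18: 000011100101110101010111 → 0, fb=1
19: 000111001011101010101111 → 0, fb=0
20: 001110010111010101011110 → 0, fb=0
21: 011100101110101010111100 → 0, fb=0
22: 111001011101010101111000 → 1, fb=0
23: 110010111010101011110000 → 1, fb=1
24: 100101110101010111100001 → 1, fb=0
25: 001011101010101111000010 → 0, fb=1
26: 010111010101011110000101 → 0, fb=1
27: 101110101010111100001011 → 1, fb=1
28: 011101010101111000010111 → 0, fb=0
29: 111010101011110000101110 → 1, fb=1
30: 110101010111100001011101 → 1, fb=1
31: 101010101111000010111011 → 1, fb=0
32: 010101011110000101110110 → 0, fb=0
33: 101010111100001011101100 → 1, fb=0
34: 010101111000010111011000 → 0, fb=0
35: 101011110000101110110000 → 1, fb=0
36: 010111100001011101100000 → 0, fb=1
37: 101111000010111011000001 → 1, fb=1
38: 011110000101110110000011 → 0, fb=1
39: 111100001011101100000111 → 1, fb=1
40: 111000010111011000001111 → 1, fb=0
41: 110000101110110000011110 → 1, fb=0
42: 100001011101100000111100 → 1, fb=1
43: 000010111011000001111001 → 0, fb=1
44: 000101110110000011110011 → 0, fb=1
45: 001011101100000111100111 → 0, fb=1
46: 010111011000001111001111 → 0, fb=1
47: 101110110000011110011111 → 1, fb=1
48: 011101100000111100111111 → 0, fb=0
49: 111011000001111001111110 → 1, fb=1
50: 110110000011110011111101 → 1, fb=0
51: 101100000111100111111010 → 1, fb=0
52: 011000001111001111110100 → 0, fb=1

01011010111110010100001110010111010101011110000101110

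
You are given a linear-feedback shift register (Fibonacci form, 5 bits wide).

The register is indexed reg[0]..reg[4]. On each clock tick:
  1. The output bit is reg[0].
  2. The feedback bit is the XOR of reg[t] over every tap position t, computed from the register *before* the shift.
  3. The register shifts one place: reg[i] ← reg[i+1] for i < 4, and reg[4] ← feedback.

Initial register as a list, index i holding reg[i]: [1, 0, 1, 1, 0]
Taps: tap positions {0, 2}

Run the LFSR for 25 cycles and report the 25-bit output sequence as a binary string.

tick  register→output (feedback)
  0  10110→1 (0)
  1  01100→0 (1)
  2  11001→1 (1)
  3  10011→1 (1)
  4  00111→0 (1)
  5  01111→0 (1)
  6  11111→1 (0)
  7  11110→1 (0)
  8  11100→1 (0)
  9  11000→1 (1)
 10  10001→1 (1)
 11  00011→0 (0)
 12  00110→0 (1)
 13  01101→0 (1)
 14  11011→1 (1)
 15  10111→1 (0)
 16  01110→0 (1)
 17  11101→1 (0)
 18  11010→1 (1)
 19  10101→1 (0)
 20  01010→0 (0)
 21  10100→1 (0)
 22  01000→0 (0)
 23  10000→1 (1)
 24  00001→0 (0)

1011001111100011011101010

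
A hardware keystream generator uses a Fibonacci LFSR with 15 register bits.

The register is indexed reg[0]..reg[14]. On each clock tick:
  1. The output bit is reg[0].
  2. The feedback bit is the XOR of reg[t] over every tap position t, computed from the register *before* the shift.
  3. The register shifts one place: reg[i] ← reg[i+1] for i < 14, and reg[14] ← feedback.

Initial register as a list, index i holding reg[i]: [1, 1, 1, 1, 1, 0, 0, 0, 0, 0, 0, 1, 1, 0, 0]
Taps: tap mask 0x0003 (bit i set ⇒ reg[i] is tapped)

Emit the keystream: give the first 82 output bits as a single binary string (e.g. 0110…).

step | reg (before) | out | fb
   0 | 111110000001100 | 1 | 0
   1 | 111100000011000 | 1 | 0
   2 | 111000000110000 | 1 | 0
   3 | 110000001100000 | 1 | 0
   4 | 100000011000000 | 1 | 1
   5 | 000000110000001 | 0 | 0
   6 | 000001100000010 | 0 | 0
   7 | 000011000000100 | 0 | 0
   8 | 000110000001000 | 0 | 0
   9 | 001100000010000 | 0 | 0
  10 | 011000000100000 | 0 | 1
  11 | 110000001000001 | 1 | 0
  12 | 100000010000010 | 1 | 1
  13 | 000000100000101 | 0 | 0
  14 | 000001000001010 | 0 | 0
  15 | 000010000010100 | 0 | 0
  16 | 000100000101000 | 0 | 0
  17 | 001000001010000 | 0 | 0
  18 | 010000010100000 | 0 | 1
  19 | 100000101000001 | 1 | 1
  20 | 000001010000011 | 0 | 0
  21 | 000010100000110 | 0 | 0
  22 | 000101000001100 | 0 | 0
  23 | 001010000011000 | 0 | 0
  24 | 010100000110000 | 0 | 1
  25 | 101000001100001 | 1 | 1
  26 | 010000011000011 | 0 | 1
  27 | 100000110000111 | 1 | 1
  28 | 000001100001111 | 0 | 0
  29 | 000011000011110 | 0 | 0
  30 | 000110000111100 | 0 | 0
  31 | 001100001111000 | 0 | 0
  32 | 011000011110000 | 0 | 1
  33 | 110000111100001 | 1 | 0
  34 | 100001111000010 | 1 | 1
  35 | 000011110000101 | 0 | 0
  36 | 000111100001010 | 0 | 0
  37 | 001111000010100 | 0 | 0
  38 | 011110000101000 | 0 | 1
  39 | 111100001010001 | 1 | 0
  40 | 111000010100010 | 1 | 0
  41 | 110000101000100 | 1 | 0
  42 | 100001010001000 | 1 | 1
  43 | 000010100010001 | 0 | 0
  44 | 000101000100010 | 0 | 0
  45 | 001010001000100 | 0 | 0
  46 | 010100010001000 | 0 | 1
  47 | 101000100010001 | 1 | 1
  48 | 010001000100011 | 0 | 1
  49 | 100010001000111 | 1 | 1
  50 | 000100010001111 | 0 | 0
  51 | 001000100011110 | 0 | 0
  52 | 010001000111100 | 0 | 1
  53 | 100010001111001 | 1 | 1
  54 | 000100011110011 | 0 | 0
  55 | 001000111100110 | 0 | 0
  56 | 010001111001100 | 0 | 1
  57 | 100011110011001 | 1 | 1
  58 | 000111100110011 | 0 | 0
  59 | 001111001100110 | 0 | 0
  60 | 011110011001100 | 0 | 1
  61 | 111100110011001 | 1 | 0
  62 | 111001100110010 | 1 | 0
  63 | 110011001100100 | 1 | 0
  64 | 100110011001000 | 1 | 1
  65 | 001100110010001 | 0 | 0
  66 | 011001100100010 | 0 | 1
  67 | 110011001000101 | 1 | 0
  68 | 100110010001010 | 1 | 1
  69 | 001100100010101 | 0 | 0
  70 | 011001000101010 | 0 | 1
  71 | 110010001010101 | 1 | 0
  72 | 100100010101010 | 1 | 1
  73 | 001000101010101 | 0 | 0
  74 | 010001010101010 | 0 | 1
  75 | 100010101010101 | 1 | 1
  76 | 000101010101011 | 0 | 0
  77 | 001010101010110 | 0 | 0
  78 | 010101010101100 | 0 | 1
  79 | 101010101011001 | 1 | 1
  80 | 010101010110011 | 0 | 1
  81 | 101010101100111 | 1 | 1

1111100000011000000100000101000001100001111000010100010001000111100110011001000101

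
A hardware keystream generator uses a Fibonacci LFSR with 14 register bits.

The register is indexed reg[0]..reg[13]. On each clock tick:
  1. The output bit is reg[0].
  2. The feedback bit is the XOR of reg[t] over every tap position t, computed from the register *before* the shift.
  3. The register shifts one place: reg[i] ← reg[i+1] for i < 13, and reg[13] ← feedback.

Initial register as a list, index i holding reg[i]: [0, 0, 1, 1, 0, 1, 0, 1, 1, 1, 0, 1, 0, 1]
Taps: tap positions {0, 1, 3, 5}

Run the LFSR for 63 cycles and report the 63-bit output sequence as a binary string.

tick  register→output (feedback)
  0  00110101110101→0 (0)
  1  01101011101010→0 (1)
  2  11010111010101→1 (0)
  3  10101110101010→1 (0)
  4  01011101010100→0 (1)
  5  10111010101001→1 (0)
  6  01110101010010→0 (1)
  7  11101010100101→1 (0)
  8  11010101001010→1 (0)
  9  10101010010100→1 (1)
 10  01010100101001→0 (1)
 11  10101001010011→1 (1)
 12  01010010100111→0 (0)
 13  10100101001110→1 (0)
 14  01001010011100→0 (1)
 15  10010100111001→1 (1)
 16  00101001110011→0 (0)
 17  01010011100110→0 (0)
 18  10100111001100→1 (0)
 19  01001110011000→0 (0)
 20  10011100110000→1 (1)
 21  00111001100001→0 (1)
 22  01110011000011→0 (0)
 23  11100110000110→1 (1)
 24  11001100001101→1 (1)
 25  10011000011011→1 (0)
 26  00110000110110→0 (1)
 27  01100001101101→0 (1)
 28  11000011011011→1 (0)
 29  10000110110110→1 (0)
 30  00001101101100→0 (1)
 31  00011011011001→0 (1)
 32  00110110110011→0 (0)
 33  01101101100110→0 (0)
 34  11011011001100→1 (1)
 35  10110110011001→1 (1)
 36  01101100110011→0 (0)
 37  11011001100110→1 (1)
 38  10110011001101→1 (0)
 39  01100110011010→0 (0)
 40  11001100110100→1 (1)
 41  10011001101001→1 (0)
 42  00110011010010→0 (1)
 43  01100110100101→0 (0)
 44  11001101001010→1 (1)
 45  10011010010101→1 (0)
 46  00110100101010→0 (0)
 47  01101001010100→0 (1)
 48  11010010101001→1 (1)
 49  10100101010011→1 (0)
 50  01001010100110→0 (1)
 51  10010101001101→1 (1)
 52  00101010011011→0 (0)
 53  01010100110110→0 (1)
 54  10101001101101→1 (1)
 55  01010011011011→0 (0)
 56  10100110110110→1 (0)
 57  01001101101100→0 (0)
 58  10011011011000→1 (0)
 59  00110110110000→0 (0)
 60  01101101100000→0 (0)
 61  11011011000000→1 (1)
 62  10110110000001→1 (1)

001101011101010100101001110011000011011011001100110100101010011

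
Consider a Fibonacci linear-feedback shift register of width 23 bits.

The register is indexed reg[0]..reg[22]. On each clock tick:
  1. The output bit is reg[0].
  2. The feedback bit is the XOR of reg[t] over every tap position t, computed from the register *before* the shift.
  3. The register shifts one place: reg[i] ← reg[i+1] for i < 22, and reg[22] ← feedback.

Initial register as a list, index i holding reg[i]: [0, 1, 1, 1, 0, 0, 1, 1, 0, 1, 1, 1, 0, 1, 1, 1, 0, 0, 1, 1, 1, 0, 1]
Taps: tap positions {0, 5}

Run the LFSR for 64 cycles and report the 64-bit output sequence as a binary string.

tick  register→output (feedback)
  0  01110011011101110011101→0 (0)
  1  11100110111011100111010→1 (0)
  2  11001101110111001110100→1 (0)
  3  10011011101110011101000→1 (1)
  4  00110111011100111010001→0 (1)
  5  01101110111001110100011→0 (1)
  6  11011101110011101000111→1 (0)
  7  10111011100111010001110→1 (1)
  8  01110111001110100011101→0 (1)
  9  11101110011101000111011→1 (0)
 10  11011100111010001110110→1 (0)
 11  10111001110100011101100→1 (1)
 12  01110011101000111011001→0 (0)
 13  11100111010001110110010→1 (0)
 14  11001110100011101100100→1 (0)
 15  10011101000111011001000→1 (0)
 16  00111010001110110010000→0 (0)
 17  01110100011101100100000→0 (1)
 18  11101000111011001000001→1 (1)
 19  11010001110110010000011→1 (1)
 20  10100011101100100000111→1 (1)
 21  01000111011001000001111→0 (1)
 22  10001110110010000011111→1 (0)
 23  00011101100100000111110→0 (1)
 24  00111011001000001111101→0 (0)
 25  01110110010000011111010→0 (1)
 26  11101100100000111110101→1 (0)
 27  11011001000001111101010→1 (1)
 28  10110010000011111010101→1 (1)
 29  01100100000111110101011→0 (1)
 30  11001000001111101010111→1 (1)
 31  10010000011111010101111→1 (1)
 32  00100000111110101011111→0 (0)
 33  01000001111101010111110→0 (0)
 34  10000011111010101111100→1 (1)
 35  00000111110101011111001→0 (1)
 36  00001111101010111110011→0 (1)
 37  00011111010101111100111→0 (1)
 38  00111110101011111001111→0 (1)
 39  01111101010111110011111→0 (1)
 40  11111010101111100111111→1 (1)
 41  11110101011111001111111→1 (0)
 42  11101010111110011111110→1 (1)
 43  11010101111100111111101→1 (0)
 44  10101011111001111111010→1 (1)
 45  01010111110011111110101→0 (1)
 46  10101111100111111101011→1 (0)
 47  01011111001111111010110→0 (1)
 48  10111110011111110101101→1 (0)
 49  01111100111111101011010→0 (1)
 50  11111001111111010110101→1 (1)
 51  11110011111110101101011→1 (1)
 52  11100111111101011010111→1 (0)
 53  11001111111010110101110→1 (0)
 54  10011111110101101011100→1 (0)
 55  00111111101011010111000→0 (1)
 56  01111111010110101110001→0 (1)
 57  11111110101101011100011→1 (0)
 58  11111101011010111000110→1 (0)
 59  11111010110101110001100→1 (1)
 60  11110101101011100011001→1 (0)
 61  11101011010111000110010→1 (1)
 62  11010110101110001100101→1 (0)
 63  10101101011100011001010→1 (0)

0111001101110111001110100011101100100000111110101011111001111111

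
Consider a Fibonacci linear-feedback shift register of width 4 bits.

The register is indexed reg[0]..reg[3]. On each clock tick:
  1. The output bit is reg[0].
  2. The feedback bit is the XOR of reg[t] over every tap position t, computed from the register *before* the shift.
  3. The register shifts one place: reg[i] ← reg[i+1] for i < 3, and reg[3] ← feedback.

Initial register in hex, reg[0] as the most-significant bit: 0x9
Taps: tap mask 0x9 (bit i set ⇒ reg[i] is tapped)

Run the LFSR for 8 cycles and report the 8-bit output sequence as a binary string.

step | reg (before) | out | fb
   0 | 1001 | 1 | 0
   1 | 0010 | 0 | 0
   2 | 0100 | 0 | 0
   3 | 1000 | 1 | 1
   4 | 0001 | 0 | 1
   5 | 0011 | 0 | 1
   6 | 0111 | 0 | 1
   7 | 1111 | 1 | 0

10010001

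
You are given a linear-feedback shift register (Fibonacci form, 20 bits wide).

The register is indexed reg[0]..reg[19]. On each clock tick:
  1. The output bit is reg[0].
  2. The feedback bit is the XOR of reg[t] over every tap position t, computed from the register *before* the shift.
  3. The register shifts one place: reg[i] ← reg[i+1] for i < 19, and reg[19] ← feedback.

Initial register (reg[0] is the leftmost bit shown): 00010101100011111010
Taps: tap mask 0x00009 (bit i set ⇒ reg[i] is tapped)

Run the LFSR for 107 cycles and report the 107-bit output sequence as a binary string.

00010101100011111010101110011111001011110111011001100101010011000101010011110010111011110011011001011001011

tick  register→output (feedback)
  0  00010101100011111010→0 (1)
  1  00101011000111110101→0 (0)
  2  01010110001111101010→0 (1)
  3  10101100011111010101→1 (1)
  4  01011000111110101011→0 (1)
  5  10110001111101010111→1 (0)
  6  01100011111010101110→0 (0)
  7  11000111110101011100→1 (1)
  8  10001111101010111001→1 (1)
  9  00011111010101110011→0 (1)
 10  00111110101011100111→0 (1)
 11  01111101010111001111→0 (1)
 12  11111010101110011111→1 (0)
 13  11110101011100111110→1 (0)
 14  11101010111001111100→1 (1)
 15  11010101110011111001→1 (0)
 16  10101011100111110010→1 (1)
 17  01010111001111100101→0 (1)
 18  10101110011111001011→1 (1)
 19  01011100111110010111→0 (1)
 20  10111001111100101111→1 (0)
 21  01110011111001011110→0 (1)
 22  11100111110010111101→1 (1)
 23  11001111100101111011→1 (1)
 24  10011111001011110111→1 (0)
 25  00111110010111101110→0 (1)
 26  01111100101111011101→0 (1)
 27  11111001011110111011→1 (0)
 28  11110010111101110110→1 (0)
 29  11100101111011101100→1 (1)
 30  11001011110111011001→1 (1)
 31  10010111101110110011→1 (0)
 32  00101111011101100110→0 (0)
 33  01011110111011001100→0 (1)
 34  10111101110110011001→1 (0)
 35  01111011101100110010→0 (1)
 36  11110111011001100101→1 (0)
 37  11101110110011001010→1 (1)
 38  11011101100110010101→1 (0)
 39  10111011001100101010→1 (0)
 40  01110110011001010100→0 (1)
 41  11101100110010101001→1 (1)
 42  11011001100101010011→1 (0)
 43  10110011001010100110→1 (0)
 44  01100110010101001100→0 (0)
 45  11001100101010011000→1 (1)
 46  10011001010100110001→1 (0)
 47  00110010101001100010→0 (1)
 48  01100101010011000101→0 (0)
 49  11001010100110001010→1 (1)
 50  10010101001100010101→1 (0)
 51  00101010011000101010→0 (0)
 52  01010100110001010100→0 (1)
 53  10101001100010101001→1 (1)
 54  01010011000101010011→0 (1)
 55  10100110001010100111→1 (1)
 56  01001100010101001111→0 (0)
 57  10011000101010011110→1 (0)
 58  00110001010100111100→0 (1)
 59  01100010101001111001→0 (0)
 60  11000101010011110010→1 (1)
 61  10001010100111100101→1 (1)
 62  00010101001111001011→0 (1)
 63  00101010011110010111→0 (0)
 64  01010100111100101110→0 (1)
 65  10101001111001011101→1 (1)
 66  01010011110010111011→0 (1)
 67  10100111100101110111→1 (1)
 68  01001111001011101111→0 (0)
 69  10011110010111011110→1 (0)
 70  00111100101110111100→0 (1)
 71  01111001011101111001→0 (1)
 72  11110010111011110011→1 (0)
 73  11100101110111100110→1 (1)
 74  11001011101111001101→1 (1)
 75  10010111011110011011→1 (0)
 76  00101110111100110110→0 (0)
 77  01011101111001101100→0 (1)
 78  10111011110011011001→1 (0)
 79  01110111100110110010→0 (1)
 80  11101111001101100101→1 (1)
 81  11011110011011001011→1 (0)
 82  10111100110110010110→1 (0)
 83  01111001101100101100→0 (1)
 84  11110011011001011001→1 (0)
 85  11100110110010110010→1 (1)
 86  11001101100101100101→1 (1)
 87  10011011001011001011→1 (0)
 88  00110110010110010110→0 (1)
 89  01101100101100101101→0 (0)
 90  11011001011001011010→1 (0)
 91  10110010110010110100→1 (0)
 92  01100101100101101000→0 (0)
 93  11001011001011010000→1 (1)
 94  10010110010110100001→1 (0)
 95  00101100101101000010→0 (0)
 96  01011001011010000100→0 (1)
 97  10110010110100001001→1 (0)
 98  01100101101000010010→0 (0)
 99  11001011010000100100→1 (1)
100  10010110100001001001→1 (0)
101  00101101000010010010→0 (0)
102  01011010000100100100→0 (1)
103  10110100001001001001→1 (0)
104  01101000010010010010→0 (0)
105  11010000100100100100→1 (0)
106  10100001001001001000→1 (1)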